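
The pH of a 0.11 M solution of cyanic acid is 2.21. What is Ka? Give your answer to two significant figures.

[H+] = 10^(-2.21) = 6.17 × 10^-3 M
At equilibrium [HA] = 0.11 − 6.17 × 10^-3 = 1.04 × 10^-1 M
Ka = [H+][A-]/[HA] = (6.17 × 10^-3)² / 1.04 × 10^-1 = 3.7 × 10^-4

Ka = 3.7 × 10^-4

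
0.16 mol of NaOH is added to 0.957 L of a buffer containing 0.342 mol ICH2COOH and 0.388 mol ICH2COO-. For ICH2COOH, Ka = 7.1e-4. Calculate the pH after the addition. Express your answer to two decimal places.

pH = 3.63

After neutralization: n(ICH2COOH) = 0.182 mol, n(ICH2COO-) = 0.548 mol.
pKa = −log(7.1 × 10^-4) = 3.149
pH = pKa + log([A⁻]/[HA]) = 3.149 + log(0.548/0.182) = 3.149 +0.479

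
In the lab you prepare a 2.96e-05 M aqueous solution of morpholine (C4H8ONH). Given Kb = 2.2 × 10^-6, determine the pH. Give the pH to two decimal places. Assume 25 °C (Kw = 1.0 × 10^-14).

pH = 8.85

C4H8ONH + H2O ⇌ C4H8ONH2+ + OH-
Let x = [OH-] at equilibrium. Kb = x²/(2.96e-05 − x).
x is not negligible relative to C₀; solve x² + 2.2e-06·x − 6.51e-11 = 0.
x = [−2.2e-06 + √(2.2e-06² + 2.6e-10)]/2 = 7.04 × 10^-6 M
pOH = −log(7.04 × 10^-6) = 5.15; pH = 14.00 − 5.15 = 8.85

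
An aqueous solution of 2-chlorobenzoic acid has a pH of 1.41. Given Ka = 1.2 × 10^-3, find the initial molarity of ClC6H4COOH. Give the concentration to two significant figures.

C₀ = 1.3 M

[H+] = 10^(-1.41) = 3.89 × 10^-2 M = x
Ka = x²/(C₀ − x) ⇒ C₀ = x + x²/Ka
C₀ = 3.89 × 10^-2 + (3.89 × 10^-2)²/(1.2 × 10^-3) = 1.30 M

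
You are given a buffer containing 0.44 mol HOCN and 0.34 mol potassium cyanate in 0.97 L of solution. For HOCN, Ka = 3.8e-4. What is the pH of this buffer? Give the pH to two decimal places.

pKa = −log(3.8 × 10^-4) = 3.420
Henderson–Hasselbalch: pH = pKa + log([OCN-]/[HOCN]) = 3.420 + log(0.34/0.44)
pH = 3.420 + (-0.112) = 3.31

pH = 3.31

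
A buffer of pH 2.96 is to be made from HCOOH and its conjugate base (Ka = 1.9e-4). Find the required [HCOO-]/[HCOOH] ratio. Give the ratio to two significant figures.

ratio = 0.17

pKa = -log(1.9 × 10^-4) = 3.721
pH = pKa + log(r) ⇒ log(r) = 2.96 − 3.721 = -0.761
r = [HCOO-]/[HCOOH] = 10^(-0.761) = 0.173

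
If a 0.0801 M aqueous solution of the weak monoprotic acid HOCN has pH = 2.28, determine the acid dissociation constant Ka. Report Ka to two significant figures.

[H+] = 10^(-2.28) = 5.25 × 10^-3 M
At equilibrium [HA] = 0.0801 − 5.25 × 10^-3 = 7.48 × 10^-2 M
Ka = [H+][A-]/[HA] = (5.25 × 10^-3)² / 7.48 × 10^-2 = 3.7 × 10^-4

Ka = 3.7 × 10^-4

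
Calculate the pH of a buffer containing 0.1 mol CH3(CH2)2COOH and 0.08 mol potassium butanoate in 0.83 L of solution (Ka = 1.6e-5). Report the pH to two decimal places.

pH = 4.70

pKa = −log(1.6 × 10^-5) = 4.796
Henderson–Hasselbalch: pH = pKa + log([CH3(CH2)2COO-]/[CH3(CH2)2COOH]) = 4.796 + log(0.08/0.1)
pH = 4.796 + (-0.097) = 4.70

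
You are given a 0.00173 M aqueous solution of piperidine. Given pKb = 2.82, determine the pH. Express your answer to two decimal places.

pH = 11.01

C5H10NH + H2O ⇌ C5H10NH2+ + OH-
Kb = 10^(−2.82) = 1.51 × 10^-3
From the ICE table, Kb = [OH-]²/(0.00173 − [OH-]) = 1.51 × 10^-3.
[OH-] is not negligible relative to C₀; solve [OH-]² + 0.00151·[OH-] − 2.61e-06 = 0.
[OH-] = (−Kb + √(Kb² + 4·Kb·C₀))/2 = 1.03 × 10^-3 M
pOH = −log(1.03 × 10^-3) = 2.99; pH = 14.00 − 2.99 = 11.01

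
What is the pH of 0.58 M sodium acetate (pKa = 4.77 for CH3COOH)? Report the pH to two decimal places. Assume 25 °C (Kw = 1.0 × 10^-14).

pH = 9.27

CH3COO- is the conjugate base of the weak acid CH3COOH.
Ka = 10^(−4.77) = 1.70 × 10^-5
Kb = Kw/Ka = 1.0×10^-14 / 1.70 × 10^-5 = 5.88 × 10^-10
Let x = [OH-] at equilibrium. Kb = x²/(0.58 − x).
Assume x ≪ 0.58: x ≈ √(5.88 × 10^-10 × 0.58) = 1.85 × 10^-5 M
(x/C₀ = 0.0032% < 5%, so the approximation holds.)
pOH = −log(1.85 × 10^-5) = 4.73; pH = 14.00 − 4.73 = 9.27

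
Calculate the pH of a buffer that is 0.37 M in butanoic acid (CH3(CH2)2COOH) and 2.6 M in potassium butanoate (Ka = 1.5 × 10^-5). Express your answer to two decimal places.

pH = 5.67

pKa = −log(1.5 × 10^-5) = 4.824
Henderson–Hasselbalch: pH = pKa + log([CH3(CH2)2COO-]/[CH3(CH2)2COOH]) = 4.824 + log(2.6/0.37)
pH = 4.824 + (+0.847) = 5.67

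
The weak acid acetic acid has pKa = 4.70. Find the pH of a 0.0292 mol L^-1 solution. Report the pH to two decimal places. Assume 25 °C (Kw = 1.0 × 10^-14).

CH3COOH ⇌ CH3COO- + H+
Ka = 10^(−4.70) = 2.00 × 10^-5
Ka = [H+]²/(0.0292 − [H+]) = 2.00 × 10^-5
Since Ka ≪ C₀, [H+] ≈ √(Ka·C₀) = 7.64 × 10^-4 M.
([H+]/C₀ = 2.6% < 5%, so the approximation holds.)
pH = −log[H+] = −log(7.64 × 10^-4) = 3.12

pH = 3.12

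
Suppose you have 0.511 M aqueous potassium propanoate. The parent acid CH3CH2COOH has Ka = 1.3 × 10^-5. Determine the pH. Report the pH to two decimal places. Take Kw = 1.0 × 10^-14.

pH = 9.30

CH3CH2COO- is the conjugate base of the weak acid CH3CH2COOH.
Kb = Kw/Ka = 1.0×10^-14 / 1.3 × 10^-5 = 7.69 × 10^-10
From the ICE table, Kb = [OH-]²/(0.511 − [OH-]) = 7.69 × 10^-10.
Neglecting [OH-] in the denominator: [OH-] = √(7.69 × 10^-10 × 0.511) = 1.98 × 10^-5 M
pOH = −log(1.98 × 10^-5) = 4.70; pH = 14.00 − 4.70 = 9.30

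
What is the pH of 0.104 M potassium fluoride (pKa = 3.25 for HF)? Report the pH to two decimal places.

pH = 8.13

F- is the conjugate base of the weak acid HF.
Ka = 10^(−3.25) = 5.62 × 10^-4
Kb = Kw/Ka = 1.0×10^-14 / 5.62 × 10^-4 = 1.78 × 10^-11
Kb = [OH-]²/(0.104 − [OH-]) = 1.78 × 10^-11
Since Kb ≪ C₀, [OH-] ≈ √(Kb·C₀) = 1.36 × 10^-6 M.
pOH = 5.87, so pH = 14.00 − pOH = 8.13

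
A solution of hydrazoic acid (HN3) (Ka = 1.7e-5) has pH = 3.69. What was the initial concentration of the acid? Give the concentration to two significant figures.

C₀ = 2.7 × 10^-3 M

[H+] = 10^(-3.69) = 2.04 × 10^-4 M = x
Ka = x²/(C₀ − x) ⇒ C₀ = x + x²/Ka
C₀ = 2.04 × 10^-4 + (2.04 × 10^-4)²/(1.7 × 10^-5) = 2.65 × 10^-3 M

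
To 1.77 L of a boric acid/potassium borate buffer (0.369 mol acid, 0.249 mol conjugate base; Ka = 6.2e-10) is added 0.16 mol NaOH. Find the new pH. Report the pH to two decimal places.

pH = 9.50

After neutralization: n(B(OH)3) = 0.209 mol, n(B(OH)4-) = 0.409 mol.
pKa = −log(6.2 × 10^-10) = 9.208
pH = pKa + log([A⁻]/[HA]) = 9.208 + log(0.409/0.209) = 9.208 +0.292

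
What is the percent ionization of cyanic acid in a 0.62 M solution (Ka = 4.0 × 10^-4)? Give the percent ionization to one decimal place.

2.5%

HOCN ⇌ OCN- + H+; let x = [H+] at equilibrium.
x ≈ √(Ka·C₀) = √(4.0 × 10^-4 × 0.62) = 1.57 × 10^-2 M
% ionization = x/C₀ × 100% = 1.57 × 10^-2/0.62 × 100% = 2.5%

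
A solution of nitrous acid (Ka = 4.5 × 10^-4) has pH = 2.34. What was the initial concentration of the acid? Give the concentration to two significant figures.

[H+] = 10^(-2.34) = 4.57 × 10^-3 M = x
Ka = x²/(C₀ − x) ⇒ C₀ = x + x²/Ka
C₀ = 4.57 × 10^-3 + (4.57 × 10^-3)²/(4.5 × 10^-4) = 5.10 × 10^-2 M

C₀ = 5.1 × 10^-2 M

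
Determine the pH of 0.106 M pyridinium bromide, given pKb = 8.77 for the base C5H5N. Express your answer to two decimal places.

C5H5NH+ is the conjugate acid of the weak base C5H5N.
Kb = 10^(−8.77) = 1.70 × 10^-9
Ka = Kw/Kb = 1.0×10^-14 / 1.70 × 10^-9 = 5.88 × 10^-6
Ka = x²/(0.106 − x) = 5.88 × 10^-6
Assume x ≪ 0.106: x ≈ √(5.88 × 10^-6 × 0.106) = 7.89 × 10^-4 M
pH = −log(7.89 × 10^-4) = 3.10

pH = 3.10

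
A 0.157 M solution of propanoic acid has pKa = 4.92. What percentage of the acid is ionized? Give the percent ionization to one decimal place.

0.9%

CH3CH2COOH ⇌ CH3CH2COO- + H+; let x = [H+] at equilibrium.
Ka = 10^(−4.92) = 1.20 × 10^-5
x ≈ √(Ka·C₀) = √(1.20 × 10^-5 × 0.157) = 1.37 × 10^-3 M
% ionization = x/C₀ × 100% = 1.37 × 10^-3/0.157 × 100% = 0.9%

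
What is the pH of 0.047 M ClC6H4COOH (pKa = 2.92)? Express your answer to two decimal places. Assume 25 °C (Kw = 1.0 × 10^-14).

pH = 2.16

ClC6H4COOH ⇌ ClC6H4COO- + H+
Ka = 10^(−2.92) = 1.20 × 10^-3
Ka = x²/(0.047 − x) = 1.20 × 10^-3
x is not negligible relative to C₀; solve x² + 0.0012·x − 5.64e-05 = 0.
x = [−0.0012 + √(0.0012² + 0.000226)]/2 = 6.93 × 10^-3 M
pH = −log(6.93 × 10^-3) = 2.16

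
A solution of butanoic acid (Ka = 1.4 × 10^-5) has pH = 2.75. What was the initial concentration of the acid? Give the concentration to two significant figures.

[H+] = 10^(-2.75) = 1.78 × 10^-3 M = x
Ka = x²/(C₀ − x) ⇒ C₀ = x + x²/Ka
C₀ = 1.78 × 10^-3 + (1.78 × 10^-3)²/(1.4 × 10^-5) = 2.28 × 10^-1 M

C₀ = 2.3 × 10^-1 M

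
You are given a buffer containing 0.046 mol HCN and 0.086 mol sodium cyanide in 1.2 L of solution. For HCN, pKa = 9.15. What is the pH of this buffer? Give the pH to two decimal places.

Henderson–Hasselbalch: pH = pKa + log([CN-]/[HCN]) = 9.15 + log(0.086/0.046)
pH = 9.15 + (+0.272) = 9.42

pH = 9.42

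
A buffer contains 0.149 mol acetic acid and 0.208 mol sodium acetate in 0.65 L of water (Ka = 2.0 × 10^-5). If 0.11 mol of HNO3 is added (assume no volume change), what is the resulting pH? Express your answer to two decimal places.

pH = 4.28

After neutralization: n(CH3COOH) = 0.259 mol, n(CH3COO-) = 0.098 mol.
pKa = −log(2.0 × 10^-5) = 4.699
pH = pKa + log(n_CH3COO-/n_CH3COOH) = 4.699 + log(0.098/0.259) = 4.699 + (-0.422)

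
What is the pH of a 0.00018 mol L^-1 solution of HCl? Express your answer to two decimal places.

HCl is a strong acid and dissociates completely, so [H+] = 0.00018 M.
pH = -log(0.00018) = 3.74

pH = 3.74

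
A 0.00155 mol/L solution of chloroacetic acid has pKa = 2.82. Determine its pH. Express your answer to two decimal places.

pH = 3.02

ClCH2COOH ⇌ ClCH2COO- + H+
Ka = 10^(−2.82) = 1.51 × 10^-3
Ka = [H+]²/(0.00155 − [H+]) = 1.51 × 10^-3
The 5% rule fails; solving [H+]² + Ka·[H+] − Ka·C₀ = 0 exactly:
[H+] = [−0.00151 + √(0.00151² + 9.36e-06)]/2 = 9.51 × 10^-4 M
pH = −log[H+] = −log(9.51 × 10^-4) = 3.02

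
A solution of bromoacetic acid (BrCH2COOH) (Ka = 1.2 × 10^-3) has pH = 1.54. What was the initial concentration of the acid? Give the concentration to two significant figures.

[H+] = 10^(-1.54) = 2.88 × 10^-2 M = x
Ka = x²/(C₀ − x) ⇒ C₀ = x + x²/Ka
C₀ = 2.88 × 10^-2 + (2.88 × 10^-2)²/(1.2 × 10^-3) = 7.20 × 10^-1 M

C₀ = 7.2 × 10^-1 M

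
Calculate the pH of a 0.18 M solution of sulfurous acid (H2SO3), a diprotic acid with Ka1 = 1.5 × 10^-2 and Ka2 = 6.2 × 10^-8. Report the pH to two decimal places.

pH = 1.35

Ka1 ≫ Ka2, so treat the first dissociation as the only significant source of H+.
Ka1 = x²/(0.18 − x) = 1.5 × 10^-2
Solving the quadratic: x = (−Ka1 + √(Ka1² + 4·Ka1·C₀))/2 = 4.50 × 10^-2 M
pH = −log(4.50 × 10^-2) = 1.35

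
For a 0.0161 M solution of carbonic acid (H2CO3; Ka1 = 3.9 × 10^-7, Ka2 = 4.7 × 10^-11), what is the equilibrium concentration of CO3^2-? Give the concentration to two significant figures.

First ionization gives [H+] ≈ [HCO3-] = 7.92 × 10^-5 M.
Second step: Ka2 = [H+][CO3^2-]/[HCO3-] ≈ [CO3^2-] (since [H+] ≈ [HCO3-]).
So [CO3^2-] ≈ Ka2.

4.7 × 10^-11 M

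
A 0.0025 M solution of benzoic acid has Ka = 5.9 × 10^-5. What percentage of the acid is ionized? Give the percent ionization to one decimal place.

C6H5COOH ⇌ C6H5COO- + H+; let x = [H+] at equilibrium.
Ka = x²/(C₀ − x); solving the quadratic gives x = 3.56 × 10^-4 M.
% ionization = x/C₀ × 100% = 3.56 × 10^-4/0.0025 × 100% = 14.2%

14.2%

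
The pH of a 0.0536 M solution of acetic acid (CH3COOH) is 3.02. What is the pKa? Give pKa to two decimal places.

pKa = 4.76

[H+] = 10^(-3.02) = 9.55 × 10^-4 M
At equilibrium [HA] = 0.0536 − 9.55 × 10^-4 = 5.26 × 10^-2 M
Ka = [H+][A-]/[HA] = (9.55 × 10^-4)² / 5.26 × 10^-2 = 1.73 × 10^-5
pKa = -log(1.73 × 10^-5) = 4.76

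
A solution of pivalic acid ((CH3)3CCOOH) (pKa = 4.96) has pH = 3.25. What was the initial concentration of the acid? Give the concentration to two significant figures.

C₀ = 2.9 × 10^-2 M

[H+] = 10^(-3.25) = 5.62 × 10^-4 M = x
Ka = 10^(−4.96) = 1.10 × 10^-5
Ka = x²/(C₀ − x) ⇒ C₀ = x + x²/Ka
C₀ = 5.62 × 10^-4 + (5.62 × 10^-4)²/(1.10 × 10^-5) = 2.93 × 10^-2 M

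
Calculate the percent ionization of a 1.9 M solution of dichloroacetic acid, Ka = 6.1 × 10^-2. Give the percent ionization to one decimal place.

Cl2CHCOOH ⇌ Cl2CHCOO- + H+; let x = [H+] at equilibrium.
Ka = x²/(C₀ − x); solving the quadratic gives x = 3.11 × 10^-1 M.
Fraction ionized = 3.11 × 10^-1 / 1.9 = 0.1637 → 16.4%

16.4%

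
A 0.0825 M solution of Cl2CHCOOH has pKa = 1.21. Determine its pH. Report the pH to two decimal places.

pH = 1.33

Cl2CHCOOH ⇌ Cl2CHCOO- + H+
Ka = 10^(−1.21) = 6.17 × 10^-2
From the ICE table, Ka = [H+]²/(0.0825 − [H+]) = 6.17 × 10^-2.
[H+] is not negligible relative to C₀; solve [H+]² + 0.0617·[H+] − 0.00509 = 0.
[H+] = (−Ka + √(Ka² + 4·Ka·C₀))/2 = 4.69 × 10^-2 M
pH = −log(4.69 × 10^-2) = 1.33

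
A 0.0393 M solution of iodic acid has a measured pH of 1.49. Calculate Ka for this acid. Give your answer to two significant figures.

Ka = 1.5 × 10^-1

[H+] = 10^(-1.49) = 3.24 × 10^-2 M
At equilibrium [HA] = 0.0393 − 3.24 × 10^-2 = 6.90 × 10^-3 M
Ka = [H+][A-]/[HA] = (3.24 × 10^-2)² / 6.90 × 10^-3 = 1.5 × 10^-1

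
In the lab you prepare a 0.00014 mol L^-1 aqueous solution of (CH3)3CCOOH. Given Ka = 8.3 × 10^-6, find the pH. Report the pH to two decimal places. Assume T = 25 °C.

pH = 4.52

(CH3)3CCOOH ⇌ (CH3)3CCOO- + H+
Let x = [H+] at equilibrium. Ka = x²/(0.00014 − x).
Here C₀/Ka ≈ 16.9, so the small-x approximation fails. Use the quadratic:
x = [−8.3e-06 + √(8.3e-06² + 4.65e-09)]/2 = 3.02 × 10^-5 M
pH = −log(3.02 × 10^-5) = 4.52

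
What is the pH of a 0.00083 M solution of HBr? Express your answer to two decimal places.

HBr is a strong acid and dissociates completely, so [H+] = 0.00083 M.
pH = -log(0.00083) = 3.08

pH = 3.08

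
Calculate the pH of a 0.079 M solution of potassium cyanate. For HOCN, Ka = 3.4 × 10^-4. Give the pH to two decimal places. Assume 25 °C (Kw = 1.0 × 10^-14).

pH = 8.18

OCN- is the conjugate base of the weak acid HOCN.
Kb = Kw/Ka = 1.0×10^-14 / 3.4 × 10^-4 = 2.94 × 10^-11
Let x = [OH-] at equilibrium. Kb = x²/(0.079 − x).
Neglecting x in the denominator: x = √(2.94 × 10^-11 × 0.079) = 1.52 × 10^-6 M
(x/C₀ = 0.0019% < 5%, so the approximation holds.)
pOH = −log(1.52 × 10^-6) = 5.82; pH = 14.00 − 5.82 = 8.18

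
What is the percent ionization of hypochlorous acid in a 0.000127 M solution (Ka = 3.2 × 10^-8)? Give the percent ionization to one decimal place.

1.6%

HOCl ⇌ OCl- + H+; let x = [H+] at equilibrium.
x ≈ √(Ka·C₀) = √(3.2 × 10^-8 × 0.000127) = 2.02 × 10^-6 M
% ionization = x/C₀ × 100% = 2.02 × 10^-6/0.000127 × 100% = 1.6%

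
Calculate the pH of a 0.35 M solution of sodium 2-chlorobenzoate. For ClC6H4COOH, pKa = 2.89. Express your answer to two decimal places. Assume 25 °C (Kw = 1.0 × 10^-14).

ClC6H4COO- is the conjugate base of the weak acid ClC6H4COOH.
Ka = 10^(−2.89) = 1.29 × 10^-3
Kb = Kw/Ka = 1.0×10^-14 / 1.29 × 10^-3 = 7.75 × 10^-12
Let x = [OH-] at equilibrium. Kb = x²/(0.35 − x).
Neglecting x in the denominator: x = √(7.75 × 10^-12 × 0.35) = 1.65 × 10^-6 M
pOH = 5.78, so pH = 14.00 − pOH = 8.22

pH = 8.22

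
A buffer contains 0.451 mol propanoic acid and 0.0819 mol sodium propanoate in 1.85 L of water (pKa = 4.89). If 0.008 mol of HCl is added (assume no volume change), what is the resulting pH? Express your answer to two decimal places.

pH = 4.10

Added H+ converts CH3CH2COO- to CH3CH2COOH: CH3CH2COOH → 0.459 mol, CH3CH2COO- → 0.0739 mol.
Henderson–Hasselbalch with mole ratio 0.0739/0.459: pH = 4.89 + (-0.793)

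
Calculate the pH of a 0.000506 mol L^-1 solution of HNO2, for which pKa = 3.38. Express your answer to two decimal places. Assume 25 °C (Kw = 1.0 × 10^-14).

pH = 3.53

HNO2 ⇌ NO2- + H+
Ka = 10^(−3.38) = 4.17 × 10^-4
Ka = [H+]²/(0.000506 − [H+]) = 4.17 × 10^-4
The 5% rule fails; solving [H+]² + Ka·[H+] − Ka·C₀ = 0 exactly:
[H+] = [−0.000417 + √(0.000417² + 8.44e-07)]/2 = 2.96 × 10^-4 M
pH = −log[H+] = −log(2.96 × 10^-4) = 3.53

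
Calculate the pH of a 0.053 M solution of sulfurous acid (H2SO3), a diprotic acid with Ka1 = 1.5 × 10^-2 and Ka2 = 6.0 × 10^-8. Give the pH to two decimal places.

Since Ka1 ≫ Ka2, the first ionization dominates [H+].
Ka1 = x²/(0.053 − x) = 1.5 × 10^-2
Solving the quadratic: x = (−Ka1 + √(Ka1² + 4·Ka1·C₀))/2 = 2.17 × 10^-2 M
pH = −log(2.17 × 10^-2) = 1.66

pH = 1.66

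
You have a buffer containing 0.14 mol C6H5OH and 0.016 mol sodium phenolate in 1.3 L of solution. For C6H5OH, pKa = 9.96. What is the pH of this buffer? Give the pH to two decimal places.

Using pH = pKa + log([base]/[acid]) with [base]/[acid] = 0.016/0.14:
pH = 9.96 + (-0.942) = 9.02

pH = 9.02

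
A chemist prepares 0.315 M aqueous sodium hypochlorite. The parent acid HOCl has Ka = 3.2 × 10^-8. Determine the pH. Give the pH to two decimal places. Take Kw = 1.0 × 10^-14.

pH = 10.50

OCl- is the conjugate base of the weak acid HOCl.
Kb = Kw/Ka = 1.0×10^-14 / 3.2 × 10^-8 = 3.12 × 10^-7
From the ICE table, Kb = x²/(0.315 − x) = 3.12 × 10^-7.
Neglecting x in the denominator: x = √(3.12 × 10^-7 × 0.315) = 3.13 × 10^-4 M
(x/C₀ = 0.1% < 5%, so the approximation holds.)
pOH = −log(3.13 × 10^-4) = 3.50; pH = 14.00 − 3.50 = 10.50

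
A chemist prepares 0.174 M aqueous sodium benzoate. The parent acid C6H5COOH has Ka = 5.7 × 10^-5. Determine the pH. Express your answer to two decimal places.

pH = 8.74

C6H5COO- is the conjugate base of the weak acid C6H5COOH.
Kb = Kw/Ka = 1.0×10^-14 / 5.7 × 10^-5 = 1.75 × 10^-10
Kb = x²/(0.174 − x) = 1.75 × 10^-10
Since Kb ≪ C₀, x ≈ √(Kb·C₀) = 5.52 × 10^-6 M.
(x/C₀ = 0.0032% < 5%, so the approximation holds.)
pOH = −log(5.52 × 10^-6) = 5.26; pH = 14.00 − 5.26 = 8.74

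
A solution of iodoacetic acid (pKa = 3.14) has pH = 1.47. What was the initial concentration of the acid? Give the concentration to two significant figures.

[H+] = 10^(-1.47) = 3.39 × 10^-2 M = x
Ka = 10^(−3.14) = 7.24 × 10^-4
Ka = x²/(C₀ − x) ⇒ C₀ = x + x²/Ka
C₀ = 3.39 × 10^-2 + (3.39 × 10^-2)²/(7.24 × 10^-4) = 1.62 M

C₀ = 1.6 M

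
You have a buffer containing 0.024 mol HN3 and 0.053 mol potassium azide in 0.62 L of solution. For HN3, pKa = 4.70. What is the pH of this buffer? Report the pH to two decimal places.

Using pH = pKa + log([base]/[acid]) with [base]/[acid] = 0.053/0.024:
pH = 4.70 + (+0.344) = 5.04

pH = 5.04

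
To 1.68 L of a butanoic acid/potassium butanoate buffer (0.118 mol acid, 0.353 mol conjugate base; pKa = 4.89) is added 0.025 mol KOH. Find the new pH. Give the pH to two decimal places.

pH = 5.50

OH- converts CH3(CH2)2COOH to CH3(CH2)2COO-: CH3(CH2)2COOH → 0.093 mol, CH3(CH2)2COO- → 0.378 mol.
pH = pKa + log([A⁻]/[HA]) = 4.89 + log(0.378/0.093) = 4.89 +0.609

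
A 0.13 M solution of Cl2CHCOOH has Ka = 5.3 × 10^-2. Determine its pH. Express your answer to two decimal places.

Cl2CHCOOH ⇌ Cl2CHCOO- + H+
Ka = [H+]²/(0.13 − [H+]) = 5.3 × 10^-2
[H+] is not negligible relative to C₀; solve [H+]² + 0.053·[H+] − 0.00689 = 0.
[H+] = (−Ka + √(Ka² + 4·Ka·C₀))/2 = 6.06 × 10^-2 M
pH = −log(6.06 × 10^-2) = 1.22

pH = 1.22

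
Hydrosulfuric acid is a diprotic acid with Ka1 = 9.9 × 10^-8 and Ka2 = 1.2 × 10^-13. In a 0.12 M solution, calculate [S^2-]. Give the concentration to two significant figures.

1.2 × 10^-13 M

First ionization gives [H+] ≈ [HS-] = 1.09 × 10^-4 M.
Second step: Ka2 = [H+][S^2-]/[HS-] ≈ [S^2-] (since [H+] ≈ [HS-]).
So [S^2-] ≈ Ka2.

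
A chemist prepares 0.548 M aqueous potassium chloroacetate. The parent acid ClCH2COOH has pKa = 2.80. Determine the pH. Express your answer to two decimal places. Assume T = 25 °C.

pH = 8.27

ClCH2COO- is the conjugate base of the weak acid ClCH2COOH.
Ka = 10^(−2.80) = 1.58 × 10^-3
Kb = Kw/Ka = 1.0×10^-14 / 1.58 × 10^-3 = 6.33 × 10^-12
From the ICE table, Kb = [OH-]²/(0.548 − [OH-]) = 6.33 × 10^-12.
Neglecting [OH-] in the denominator: [OH-] = √(6.33 × 10^-12 × 0.548) = 1.86 × 10^-6 M
Check: 0.00034% ionized — well under 5%, approximation valid.
pOH = 5.73, so pH = 14.00 − pOH = 8.27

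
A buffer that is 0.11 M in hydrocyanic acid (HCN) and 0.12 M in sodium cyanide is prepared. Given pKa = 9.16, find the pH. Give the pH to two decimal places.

pH = 9.20

Using pH = pKa + log([base]/[acid]) with [base]/[acid] = 0.12/0.11:
pH = 9.16 + (+0.038) = 9.20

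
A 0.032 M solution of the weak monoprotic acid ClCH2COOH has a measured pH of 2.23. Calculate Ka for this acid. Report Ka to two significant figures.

[H+] = 10^(-2.23) = 5.89 × 10^-3 M
At equilibrium [HA] = 0.032 − 5.89 × 10^-3 = 2.61 × 10^-2 M
Ka = [H+][A-]/[HA] = (5.89 × 10^-3)² / 2.61 × 10^-2 = 1.3 × 10^-3

Ka = 1.3 × 10^-3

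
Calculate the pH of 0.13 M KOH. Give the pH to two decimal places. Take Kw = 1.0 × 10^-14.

pH = 13.11

KOH is a strong base; [OH-] = 0.13 M.
pOH = -log(0.13) = 0.89
pH = 14.00 - 0.89 = 13.11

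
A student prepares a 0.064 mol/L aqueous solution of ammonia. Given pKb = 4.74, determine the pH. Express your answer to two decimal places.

NH3 + H2O ⇌ NH4+ + OH-
Kb = 10^(−4.74) = 1.82 × 10^-5
From the ICE table, Kb = [OH-]²/(0.064 − [OH-]) = 1.82 × 10^-5.
Neglecting [OH-] in the denominator: [OH-] = √(1.82 × 10^-5 × 0.064) = 1.08 × 10^-3 M
Check: 1.7% ionized — well under 5%, approximation valid.
pOH = −log(1.08 × 10^-3) = 2.97; pH = 14.00 − 2.97 = 11.03

pH = 11.03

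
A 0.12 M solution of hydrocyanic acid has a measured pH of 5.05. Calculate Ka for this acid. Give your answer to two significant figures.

Ka = 6.6 × 10^-10

[H+] = 10^(-5.05) = 8.91 × 10^-6 M
At equilibrium [HA] = 0.12 − 8.91 × 10^-6 = 1.20 × 10^-1 M
Ka = [H+][A-]/[HA] = (8.91 × 10^-6)² / 1.20 × 10^-1 = 6.6 × 10^-10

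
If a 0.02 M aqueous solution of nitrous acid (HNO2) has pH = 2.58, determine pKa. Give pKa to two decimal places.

pKa = 3.40

[H+] = 10^(-2.58) = 2.63 × 10^-3 M
At equilibrium [HA] = 0.02 − 2.63 × 10^-3 = 1.74 × 10^-2 M
Ka = [H+][A-]/[HA] = (2.63 × 10^-3)² / 1.74 × 10^-2 = 3.98 × 10^-4
pKa = -log(3.98 × 10^-4) = 3.40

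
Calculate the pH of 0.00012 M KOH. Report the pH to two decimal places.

pH = 10.08

KOH is a strong base; [OH-] = 0.00012 M.
pOH = -log(0.00012) = 3.92
pH = 14.00 - 3.92 = 10.08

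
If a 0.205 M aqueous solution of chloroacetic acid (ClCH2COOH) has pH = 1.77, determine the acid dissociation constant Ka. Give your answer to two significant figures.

[H+] = 10^(-1.77) = 1.70 × 10^-2 M
At equilibrium [HA] = 0.205 − 1.70 × 10^-2 = 1.88 × 10^-1 M
Ka = [H+][A-]/[HA] = (1.70 × 10^-2)² / 1.88 × 10^-1 = 1.5 × 10^-3

Ka = 1.5 × 10^-3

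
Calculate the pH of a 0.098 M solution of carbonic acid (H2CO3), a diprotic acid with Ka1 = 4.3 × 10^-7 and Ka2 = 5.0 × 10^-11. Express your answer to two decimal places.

pH = 3.69

Since Ka1 ≫ Ka2, the first ionization dominates [H+].
Ka1 = x²/(0.098 − x) = 4.3 × 10^-7
x ≈ √(4.3 × 10^-7 × 0.098) = 2.05 × 10^-4 M
pH = −log(2.05 × 10^-4) = 3.69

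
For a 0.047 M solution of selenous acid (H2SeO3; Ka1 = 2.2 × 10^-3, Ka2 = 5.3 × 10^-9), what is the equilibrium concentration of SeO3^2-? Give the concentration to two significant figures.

First ionization gives [H+] ≈ [HSeO3-] = 9.13 × 10^-3 M.
Second step: Ka2 = [H+][SeO3^2-]/[HSeO3-] ≈ [SeO3^2-] (since [H+] ≈ [HSeO3-]).
So [SeO3^2-] ≈ Ka2.

5.3 × 10^-9 M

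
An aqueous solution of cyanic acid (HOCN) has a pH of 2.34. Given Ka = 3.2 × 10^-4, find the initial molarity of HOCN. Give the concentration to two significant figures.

[H+] = 10^(-2.34) = 4.57 × 10^-3 M = x
Ka = x²/(C₀ − x) ⇒ C₀ = x + x²/Ka
C₀ = 4.57 × 10^-3 + (4.57 × 10^-3)²/(3.2 × 10^-4) = 6.98 × 10^-2 M

C₀ = 7.0 × 10^-2 M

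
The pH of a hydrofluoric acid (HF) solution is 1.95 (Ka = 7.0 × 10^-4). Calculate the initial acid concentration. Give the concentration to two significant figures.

C₀ = 1.9 × 10^-1 M

[H+] = 10^(-1.95) = 1.12 × 10^-2 M = x
Ka = x²/(C₀ − x) ⇒ C₀ = x + x²/Ka
C₀ = 1.12 × 10^-2 + (1.12 × 10^-2)²/(7.0 × 10^-4) = 1.90 × 10^-1 M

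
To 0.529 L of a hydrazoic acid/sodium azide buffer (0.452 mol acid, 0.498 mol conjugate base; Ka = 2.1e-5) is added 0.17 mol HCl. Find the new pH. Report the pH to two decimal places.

Added H+ converts N3- to HN3: HN3 → 0.622 mol, N3- → 0.328 mol.
pKa = −log(2.1 × 10^-5) = 4.678
Henderson–Hasselbalch with mole ratio 0.328/0.622: pH = 4.678 + (-0.278)

pH = 4.40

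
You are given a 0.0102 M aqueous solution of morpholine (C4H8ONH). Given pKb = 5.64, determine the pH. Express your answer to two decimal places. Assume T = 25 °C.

C4H8ONH + H2O ⇌ C4H8ONH2+ + OH-
Kb = 10^(−5.64) = 2.29 × 10^-6
Kb = x²/(0.0102 − x) = 2.29 × 10^-6
Since Kb ≪ C₀, x ≈ √(Kb·C₀) = 1.53 × 10^-4 M.
pOH = −log(1.53 × 10^-4) = 3.82; pH = 14.00 − 3.82 = 10.18

pH = 10.18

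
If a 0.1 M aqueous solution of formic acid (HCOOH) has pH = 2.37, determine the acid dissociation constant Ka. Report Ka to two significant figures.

Ka = 1.9 × 10^-4

[H+] = 10^(-2.37) = 4.27 × 10^-3 M
At equilibrium [HA] = 0.1 − 4.27 × 10^-3 = 9.57 × 10^-2 M
Ka = [H+][A-]/[HA] = (4.27 × 10^-3)² / 9.57 × 10^-2 = 1.9 × 10^-4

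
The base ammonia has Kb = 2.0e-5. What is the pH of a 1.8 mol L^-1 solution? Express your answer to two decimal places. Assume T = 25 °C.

NH3 + H2O ⇌ NH4+ + OH-
Let x = [OH-] at equilibrium. Kb = x²/(1.8 − x).
Since Kb ≪ C₀, x ≈ √(Kb·C₀) = 6.00 × 10^-3 M.
Check: 0.33% ionized — well under 5%, approximation valid.
pOH = −log(6.00 × 10^-3) = 2.22; pH = 14.00 − 2.22 = 11.78

pH = 11.78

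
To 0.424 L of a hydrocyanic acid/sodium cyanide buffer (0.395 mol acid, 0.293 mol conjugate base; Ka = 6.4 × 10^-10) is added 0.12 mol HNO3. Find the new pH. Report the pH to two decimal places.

pH = 8.72

After neutralization: n(HCN) = 0.515 mol, n(CN-) = 0.173 mol.
pKa = −log(6.4 × 10^-10) = 9.194
pH = pKa + log([A⁻]/[HA]) = 9.194 + log(0.173/0.515) = 9.194 -0.474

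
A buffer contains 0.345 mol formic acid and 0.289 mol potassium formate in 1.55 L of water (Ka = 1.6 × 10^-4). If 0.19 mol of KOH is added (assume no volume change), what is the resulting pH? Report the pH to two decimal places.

pH = 4.29

After neutralization: n(HCOOH) = 0.155 mol, n(HCOO-) = 0.479 mol.
pKa = −log(1.6 × 10^-4) = 3.796
pH = pKa + log(n_HCOO-/n_HCOOH) = 3.796 + log(0.479/0.155) = 3.796 + (+0.490)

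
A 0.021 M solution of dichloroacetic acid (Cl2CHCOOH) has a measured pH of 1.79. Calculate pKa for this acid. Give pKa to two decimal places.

[H+] = 10^(-1.79) = 1.62 × 10^-2 M
At equilibrium [HA] = 0.021 − 1.62 × 10^-2 = 4.80 × 10^-3 M
Ka = [H+][A-]/[HA] = (1.62 × 10^-2)² / 4.80 × 10^-3 = 5.47 × 10^-2
pKa = -log(5.47 × 10^-2) = 1.26

pKa = 1.26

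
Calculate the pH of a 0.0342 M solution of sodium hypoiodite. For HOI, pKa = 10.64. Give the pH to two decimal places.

OI- is the conjugate base of the weak acid HOI.
Ka = 10^(−10.64) = 2.29 × 10^-11
Kb = Kw/Ka = 1.0×10^-14 / 2.29 × 10^-11 = 4.37 × 10^-4
Kb = x²/(0.0342 − x) = 4.37 × 10^-4
Here C₀/Kb ≈ 78.3, so the small-x approximation fails. Use the quadratic:
x = (−Kb + √(Kb² + 4·Kb·C₀))/2 = 3.65 × 10^-3 M
pOH = −log(3.65 × 10^-3) = 2.44; pH = 14.00 − 2.44 = 11.56

pH = 11.56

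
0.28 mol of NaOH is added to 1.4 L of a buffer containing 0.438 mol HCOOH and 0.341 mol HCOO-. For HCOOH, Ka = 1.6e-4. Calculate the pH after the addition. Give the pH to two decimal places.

After neutralization: n(HCOOH) = 0.158 mol, n(HCOO-) = 0.621 mol.
pKa = −log(1.6 × 10^-4) = 3.796
pH = pKa + log([A⁻]/[HA]) = 3.796 + log(0.621/0.158) = 3.796 +0.594

pH = 4.39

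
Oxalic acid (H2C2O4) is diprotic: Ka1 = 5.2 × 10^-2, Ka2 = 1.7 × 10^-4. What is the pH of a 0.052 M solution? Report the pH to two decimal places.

pH = 1.49

Ka1 ≫ Ka2, so treat the first dissociation as the only significant source of H+.
Ka1 = x²/(0.052 − x) = 5.2 × 10^-2
Solving the quadratic: x = (−Ka1 + √(Ka1² + 4·Ka1·C₀))/2 = 3.21 × 10^-2 M
pH = −log(3.21 × 10^-2) = 1.49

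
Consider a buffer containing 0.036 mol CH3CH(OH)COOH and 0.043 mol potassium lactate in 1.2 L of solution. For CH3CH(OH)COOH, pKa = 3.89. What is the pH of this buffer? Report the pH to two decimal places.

Henderson–Hasselbalch: pH = pKa + log([CH3CH(OH)COO-]/[CH3CH(OH)COOH]) = 3.89 + log(0.043/0.036)
pH = 3.89 + (+0.077) = 3.97

pH = 3.97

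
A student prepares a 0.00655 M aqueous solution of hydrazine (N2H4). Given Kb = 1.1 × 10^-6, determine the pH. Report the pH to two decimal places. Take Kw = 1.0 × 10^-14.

N2H4 + H2O ⇌ N2H5+ + OH-
From the ICE table, Kb = [OH-]²/(0.00655 − [OH-]) = 1.1 × 10^-6.
Neglecting [OH-] in the denominator: [OH-] = √(1.1 × 10^-6 × 0.00655) = 8.49 × 10^-5 M
([OH-]/C₀ = 1.3% < 5%, so the approximation holds.)
pOH = 4.07, so pH = 14.00 − pOH = 9.93

pH = 9.93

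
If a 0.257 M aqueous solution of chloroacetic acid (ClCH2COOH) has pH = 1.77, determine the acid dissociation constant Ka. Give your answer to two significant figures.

Ka = 1.2 × 10^-3

[H+] = 10^(-1.77) = 1.70 × 10^-2 M
At equilibrium [HA] = 0.257 − 1.70 × 10^-2 = 2.40 × 10^-1 M
Ka = [H+][A-]/[HA] = (1.70 × 10^-2)² / 2.40 × 10^-1 = 1.2 × 10^-3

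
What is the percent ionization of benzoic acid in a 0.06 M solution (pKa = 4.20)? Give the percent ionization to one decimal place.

3.2%

C6H5COOH ⇌ C6H5COO- + H+; let x = [H+] at equilibrium.
Ka = 10^(−4.20) = 6.31 × 10^-5
x ≈ √(Ka·C₀) = √(6.31 × 10^-5 × 0.06) = 1.95 × 10^-3 M
Fraction ionized = 1.95 × 10^-3 / 0.06 = 0.0325 → 3.2%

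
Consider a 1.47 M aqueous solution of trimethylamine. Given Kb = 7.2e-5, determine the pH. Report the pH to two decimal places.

pH = 12.01

(CH3)3N + H2O ⇌ (CH3)3NH+ + OH-
From the ICE table, Kb = x²/(1.47 − x) = 7.2 × 10^-5.
Assume x ≪ 1.47: x ≈ √(7.2 × 10^-5 × 1.47) = 1.03 × 10^-2 M
(x/C₀ = 0.7% < 5%, so the approximation holds.)
pOH = −log(1.03 × 10^-2) = 1.99; pH = 14.00 − 1.99 = 12.01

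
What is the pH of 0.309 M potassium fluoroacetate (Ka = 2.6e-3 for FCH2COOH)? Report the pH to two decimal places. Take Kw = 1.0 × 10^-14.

pH = 8.04

FCH2COO- is the conjugate base of the weak acid FCH2COOH.
Kb = Kw/Ka = 1.0×10^-14 / 2.6 × 10^-3 = 3.85 × 10^-12
From the ICE table, Kb = x²/(0.309 − x) = 3.85 × 10^-12.
Assume x ≪ 0.309: x ≈ √(3.85 × 10^-12 × 0.309) = 1.09 × 10^-6 M
pOH = 5.96, so pH = 14.00 − pOH = 8.04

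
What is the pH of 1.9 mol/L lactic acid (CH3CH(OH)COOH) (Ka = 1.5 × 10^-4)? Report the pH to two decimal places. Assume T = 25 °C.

CH3CH(OH)COOH ⇌ CH3CH(OH)COO- + H+
From the ICE table, Ka = [H+]²/(1.9 − [H+]) = 1.5 × 10^-4.
Assume [H+] ≪ 1.9: [H+] ≈ √(1.5 × 10^-4 × 1.9) = 1.69 × 10^-2 M
pH = −log[H+] = −log(1.69 × 10^-2) = 1.77

pH = 1.77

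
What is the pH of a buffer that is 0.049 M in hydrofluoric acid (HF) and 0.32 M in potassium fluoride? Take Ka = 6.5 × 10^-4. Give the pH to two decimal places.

pH = 4.00

pKa = −log(6.5 × 10^-4) = 3.187
Using pH = pKa + log([base]/[acid]) with [base]/[acid] = 0.32/0.049:
pH = 3.187 + (+0.815) = 4.00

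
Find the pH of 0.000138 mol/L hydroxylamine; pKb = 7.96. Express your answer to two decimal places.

pH = 8.09

NH2OH + H2O ⇌ NH3OH+ + OH-
Kb = 10^(−7.96) = 1.10 × 10^-8
From the ICE table, Kb = [OH-]²/(0.000138 − [OH-]) = 1.10 × 10^-8.
Neglecting [OH-] in the denominator: [OH-] = √(1.10 × 10^-8 × 0.000138) = 1.23 × 10^-6 M
pOH = 5.91, so pH = 14.00 − pOH = 8.09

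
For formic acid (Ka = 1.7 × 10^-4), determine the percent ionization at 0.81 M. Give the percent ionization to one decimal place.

1.4%

HCOOH ⇌ HCOO- + H+; let x = [H+] at equilibrium.
x ≈ √(Ka·C₀) = √(1.7 × 10^-4 × 0.81) = 1.17 × 10^-2 M
Fraction ionized = 1.17 × 10^-2 / 0.81 = 0.0144 → 1.4%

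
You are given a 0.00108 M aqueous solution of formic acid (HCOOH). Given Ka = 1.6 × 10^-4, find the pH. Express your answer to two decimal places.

pH = 3.46

HCOOH ⇌ HCOO- + H+
From the ICE table, Ka = [H+]²/(0.00108 − [H+]) = 1.6 × 10^-4.
Here C₀/Ka ≈ 6.75, so the small-[H+] approximation fails. Use the quadratic:
[H+] = [−0.00016 + √(0.00016² + 6.91e-07)]/2 = 3.43 × 10^-4 M
pH = −log(3.43 × 10^-4) = 3.46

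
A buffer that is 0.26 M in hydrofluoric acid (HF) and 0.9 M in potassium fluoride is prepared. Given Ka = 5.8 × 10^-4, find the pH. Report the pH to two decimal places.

pH = 3.78

pKa = −log(5.8 × 10^-4) = 3.237
Henderson–Hasselbalch: pH = pKa + log([F-]/[HF]) = 3.237 + log(0.9/0.26)
pH = 3.237 + (+0.539) = 3.78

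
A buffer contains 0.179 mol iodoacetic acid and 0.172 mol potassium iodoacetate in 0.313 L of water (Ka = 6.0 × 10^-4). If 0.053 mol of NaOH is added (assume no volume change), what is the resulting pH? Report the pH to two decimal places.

After neutralization: n(ICH2COOH) = 0.126 mol, n(ICH2COO-) = 0.225 mol.
pKa = −log(6.0 × 10^-4) = 3.222
pH = pKa + log(n_ICH2COO-/n_ICH2COOH) = 3.222 + log(0.225/0.126) = 3.222 + (+0.252)

pH = 3.47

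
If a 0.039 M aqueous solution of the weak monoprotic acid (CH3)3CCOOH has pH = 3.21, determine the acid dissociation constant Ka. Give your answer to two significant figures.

Ka = 9.9 × 10^-6

[H+] = 10^(-3.21) = 6.17 × 10^-4 M
At equilibrium [HA] = 0.039 − 6.17 × 10^-4 = 3.84 × 10^-2 M
Ka = [H+][A-]/[HA] = (6.17 × 10^-4)² / 3.84 × 10^-2 = 9.9 × 10^-6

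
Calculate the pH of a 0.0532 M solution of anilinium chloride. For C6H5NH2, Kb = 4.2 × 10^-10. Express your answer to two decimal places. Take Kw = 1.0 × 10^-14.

pH = 2.95

C6H5NH3+ is the conjugate acid of the weak base C6H5NH2.
Ka = Kw/Kb = 1.0×10^-14 / 4.2 × 10^-10 = 2.38 × 10^-5
From the ICE table, Ka = [H+]²/(0.0532 − [H+]) = 2.38 × 10^-5.
Neglecting [H+] in the denominator: [H+] = √(2.38 × 10^-5 × 0.0532) = 1.13 × 10^-3 M
Check: 2.1% ionized — well under 5%, approximation valid.
pH = −log(1.13 × 10^-3) = 2.95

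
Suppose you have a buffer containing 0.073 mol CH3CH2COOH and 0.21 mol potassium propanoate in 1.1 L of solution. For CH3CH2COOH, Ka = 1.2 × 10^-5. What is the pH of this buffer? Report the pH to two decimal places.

pH = 5.38

pKa = −log(1.2 × 10^-5) = 4.921
pH = pKa + log([A⁻]/[HA]) = 4.921 + log(0.21/0.073)
pH = 4.921 + (+0.459) = 5.38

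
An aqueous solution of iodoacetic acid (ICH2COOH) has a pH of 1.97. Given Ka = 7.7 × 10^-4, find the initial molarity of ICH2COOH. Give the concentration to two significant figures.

[H+] = 10^(-1.97) = 1.07 × 10^-2 M = x
Ka = x²/(C₀ − x) ⇒ C₀ = x + x²/Ka
C₀ = 1.07 × 10^-2 + (1.07 × 10^-2)²/(7.7 × 10^-4) = 1.59 × 10^-1 M

C₀ = 1.6 × 10^-1 M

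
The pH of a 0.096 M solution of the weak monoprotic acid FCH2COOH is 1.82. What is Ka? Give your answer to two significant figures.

Ka = 2.8 × 10^-3

[H+] = 10^(-1.82) = 1.51 × 10^-2 M
At equilibrium [HA] = 0.096 − 1.51 × 10^-2 = 8.09 × 10^-2 M
Ka = [H+][A-]/[HA] = (1.51 × 10^-2)² / 8.09 × 10^-2 = 2.8 × 10^-3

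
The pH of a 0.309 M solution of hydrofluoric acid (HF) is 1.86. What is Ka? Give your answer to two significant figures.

[H+] = 10^(-1.86) = 1.38 × 10^-2 M
At equilibrium [HA] = 0.309 − 1.38 × 10^-2 = 2.95 × 10^-1 M
Ka = [H+][A-]/[HA] = (1.38 × 10^-2)² / 2.95 × 10^-1 = 6.5 × 10^-4

Ka = 6.5 × 10^-4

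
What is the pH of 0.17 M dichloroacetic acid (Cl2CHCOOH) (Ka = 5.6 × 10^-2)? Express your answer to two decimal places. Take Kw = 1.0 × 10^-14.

Cl2CHCOOH ⇌ Cl2CHCOO- + H+
From the ICE table, Ka = [H+]²/(0.17 − [H+]) = 5.6 × 10^-2.
[H+] is not negligible relative to C₀; solve [H+]² + 0.056·[H+] − 0.00952 = 0.
[H+] = [−0.056 + √(0.056² + 0.0381)]/2 = 7.35 × 10^-2 M
pH = −log(7.35 × 10^-2) = 1.13

pH = 1.13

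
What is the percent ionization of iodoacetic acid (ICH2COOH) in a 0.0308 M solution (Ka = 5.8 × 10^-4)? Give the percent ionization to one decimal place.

ICH2COOH ⇌ ICH2COO- + H+; let x = [H+] at equilibrium.
Solve x² + 0.00058x − 1.79e-05 = 0 → x = 3.95 × 10^-3 M
% ionization = x/C₀ × 100% = 3.95 × 10^-3/0.0308 × 100% = 12.8%

12.8%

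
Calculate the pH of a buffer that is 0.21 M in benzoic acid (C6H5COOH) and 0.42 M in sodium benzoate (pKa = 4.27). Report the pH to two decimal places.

pH = 4.57

Using pH = pKa + log([base]/[acid]) with [base]/[acid] = 0.42/0.21:
pH = 4.27 + (+0.301) = 4.57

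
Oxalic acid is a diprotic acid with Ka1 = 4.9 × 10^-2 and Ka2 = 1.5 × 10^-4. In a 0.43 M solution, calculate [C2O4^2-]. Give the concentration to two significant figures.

First ionization gives [H+] ≈ [HC2O4-] = 1.23 × 10^-1 M.
Second step: Ka2 = [H+][C2O4^2-]/[HC2O4-] ≈ [C2O4^2-] (since [H+] ≈ [HC2O4-]).
So [C2O4^2-] ≈ Ka2.

1.5 × 10^-4 M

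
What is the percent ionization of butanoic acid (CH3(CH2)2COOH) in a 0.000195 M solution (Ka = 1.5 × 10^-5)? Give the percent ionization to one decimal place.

24.2%

CH3(CH2)2COOH ⇌ CH3(CH2)2COO- + H+; let x = [H+] at equilibrium.
Solve x² + 1.5e-05x − 2.93e-09 = 0 → x = 4.71 × 10^-5 M
Fraction ionized = 4.71 × 10^-5 / 0.000195 = 0.2415 → 24.2%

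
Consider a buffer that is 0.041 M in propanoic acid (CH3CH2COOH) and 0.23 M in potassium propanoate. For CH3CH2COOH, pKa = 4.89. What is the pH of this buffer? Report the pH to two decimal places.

pH = pKa + log([A⁻]/[HA]) = 4.89 + log(0.23/0.041)
pH = 4.89 + (+0.749) = 5.64

pH = 5.64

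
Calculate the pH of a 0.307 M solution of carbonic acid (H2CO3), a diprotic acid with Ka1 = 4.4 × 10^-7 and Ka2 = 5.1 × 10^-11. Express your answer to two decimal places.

Since Ka1 ≫ Ka2, the first ionization dominates [H+].
Ka1 = x²/(0.307 − x) = 4.4 × 10^-7
x ≈ √(4.4 × 10^-7 × 0.307) = 3.68 × 10^-4 M
pH = −log(3.68 × 10^-4) = 3.43

pH = 3.43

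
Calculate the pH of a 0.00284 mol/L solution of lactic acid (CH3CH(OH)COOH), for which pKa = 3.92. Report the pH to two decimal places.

CH3CH(OH)COOH ⇌ CH3CH(OH)COO- + H+
Ka = 10^(−3.92) = 1.20 × 10^-4
From the ICE table, Ka = [H+]²/(0.00284 − [H+]) = 1.20 × 10^-4.
The 5% rule fails; solving [H+]² + Ka·[H+] − Ka·C₀ = 0 exactly:
[H+] = [−0.00012 + √(0.00012² + 1.36e-06)]/2 = 5.27 × 10^-4 M
pH = −log(5.27 × 10^-4) = 3.28

pH = 3.28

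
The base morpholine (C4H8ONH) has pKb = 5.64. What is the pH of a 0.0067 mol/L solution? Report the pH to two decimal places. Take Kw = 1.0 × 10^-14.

C4H8ONH + H2O ⇌ C4H8ONH2+ + OH-
Kb = 10^(−5.64) = 2.29 × 10^-6
From the ICE table, Kb = x²/(0.0067 − x) = 2.29 × 10^-6.
Neglecting x in the denominator: x = √(2.29 × 10^-6 × 0.0067) = 1.24 × 10^-4 M
pOH = 3.91, so pH = 14.00 − pOH = 10.09

pH = 10.09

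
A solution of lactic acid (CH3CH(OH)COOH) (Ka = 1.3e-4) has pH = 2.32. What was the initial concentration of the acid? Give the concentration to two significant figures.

[H+] = 10^(-2.32) = 4.79 × 10^-3 M = x
Ka = x²/(C₀ − x) ⇒ C₀ = x + x²/Ka
C₀ = 4.79 × 10^-3 + (4.79 × 10^-3)²/(1.3 × 10^-4) = 1.81 × 10^-1 M

C₀ = 1.8 × 10^-1 M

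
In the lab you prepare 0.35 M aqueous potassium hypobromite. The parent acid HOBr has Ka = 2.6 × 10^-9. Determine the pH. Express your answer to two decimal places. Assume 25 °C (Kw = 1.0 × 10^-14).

OBr- is the conjugate base of the weak acid HOBr.
Kb = Kw/Ka = 1.0×10^-14 / 2.6 × 10^-9 = 3.85 × 10^-6
Let x = [OH-] at equilibrium. Kb = x²/(0.35 − x).
Since Kb ≪ C₀, x ≈ √(Kb·C₀) = 1.16 × 10^-3 M.
Check: 0.33% ionized — well under 5%, approximation valid.
pOH = 2.94, so pH = 14.00 − pOH = 11.06

pH = 11.06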